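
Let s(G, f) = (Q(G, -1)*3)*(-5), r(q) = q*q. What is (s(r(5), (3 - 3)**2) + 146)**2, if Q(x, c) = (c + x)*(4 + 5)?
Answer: 9572836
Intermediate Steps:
r(q) = q**2
Q(x, c) = 9*c + 9*x (Q(x, c) = (c + x)*9 = 9*c + 9*x)
s(G, f) = 135 - 135*G (s(G, f) = ((9*(-1) + 9*G)*3)*(-5) = ((-9 + 9*G)*3)*(-5) = (-27 + 27*G)*(-5) = 135 - 135*G)
(s(r(5), (3 - 3)**2) + 146)**2 = ((135 - 135*5**2) + 146)**2 = ((135 - 135*25) + 146)**2 = ((135 - 3375) + 146)**2 = (-3240 + 146)**2 = (-3094)**2 = 9572836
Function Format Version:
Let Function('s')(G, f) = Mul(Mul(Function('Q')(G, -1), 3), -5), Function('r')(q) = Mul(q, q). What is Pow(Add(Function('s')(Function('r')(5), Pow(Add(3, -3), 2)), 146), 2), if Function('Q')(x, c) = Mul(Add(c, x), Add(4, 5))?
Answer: 9572836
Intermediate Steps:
Function('r')(q) = Pow(q, 2)
Function('Q')(x, c) = Add(Mul(9, c), Mul(9, x)) (Function('Q')(x, c) = Mul(Add(c, x), 9) = Add(Mul(9, c), Mul(9, x)))
Function('s')(G, f) = Add(135, Mul(-135, G)) (Function('s')(G, f) = Mul(Mul(Add(Mul(9, -1), Mul(9, G)), 3), -5) = Mul(Mul(Add(-9, Mul(9, G)), 3), -5) = Mul(Add(-27, Mul(27, G)), -5) = Add(135, Mul(-135, G)))
Pow(Add(Function('s')(Function('r')(5), Pow(Add(3, -3), 2)), 146), 2) = Pow(Add(Add(135, Mul(-135, Pow(5, 2))), 146), 2) = Pow(Add(Add(135, Mul(-135, 25)), 146), 2) = Pow(Add(Add(135, -3375), 146), 2) = Pow(Add(-3240, 146), 2) = Pow(-3094, 2) = 9572836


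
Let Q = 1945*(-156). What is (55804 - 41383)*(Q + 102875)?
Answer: -2892059445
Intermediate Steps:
Q = -303420
(55804 - 41383)*(Q + 102875) = (55804 - 41383)*(-303420 + 102875) = 14421*(-200545) = -2892059445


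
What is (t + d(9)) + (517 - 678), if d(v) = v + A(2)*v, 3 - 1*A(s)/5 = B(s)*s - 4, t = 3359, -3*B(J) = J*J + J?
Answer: 3702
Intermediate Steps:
B(J) = -J/3 - J²/3 (B(J) = -(J*J + J)/3 = -(J² + J)/3 = -(J + J²)/3 = -J/3 - J²/3)
A(s) = 35 + 5*s²*(1 + s)/3 (A(s) = 15 - 5*((-s*(1 + s)/3)*s - 4) = 15 - 5*(-s²*(1 + s)/3 - 4) = 15 - 5*(-4 - s²*(1 + s)/3) = 15 + (20 + 5*s²*(1 + s)/3) = 35 + 5*s²*(1 + s)/3)
d(v) = 56*v (d(v) = v + (35 + (5/3)*2²*(1 + 2))*v = v + (35 + (5/3)*4*3)*v = v + (35 + 20)*v = v + 55*v = 56*v)
(t + d(9)) + (517 - 678) = (3359 + 56*9) + (517 - 678) = (3359 + 504) - 161 = 3863 - 161 = 3702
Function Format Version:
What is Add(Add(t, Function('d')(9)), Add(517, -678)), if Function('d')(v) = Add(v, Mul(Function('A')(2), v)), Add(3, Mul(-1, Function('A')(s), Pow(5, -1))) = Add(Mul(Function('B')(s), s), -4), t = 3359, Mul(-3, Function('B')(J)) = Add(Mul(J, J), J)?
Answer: 3702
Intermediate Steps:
Function('B')(J) = Add(Mul(Rational(-1, 3), J), Mul(Rational(-1, 3), Pow(J, 2))) (Function('B')(J) = Mul(Rational(-1, 3), Add(Mul(J, J), J)) = Mul(Rational(-1, 3), Add(Pow(J, 2), J)) = Mul(Rational(-1, 3), Add(J, Pow(J, 2))) = Add(Mul(Rational(-1, 3), J), Mul(Rational(-1, 3), Pow(J, 2))))
Function('A')(s) = Add(35, Mul(Rational(5, 3), Pow(s, 2), Add(1, s))) (Function('A')(s) = Add(15, Mul(-5, Add(Mul(Mul(Rational(-1, 3), s, Add(1, s)), s), -4))) = Add(15, Mul(-5, Add(Mul(Rational(-1, 3), Pow(s, 2), Add(1, s)), -4))) = Add(15, Mul(-5, Add(-4, Mul(Rational(-1, 3), Pow(s, 2), Add(1, s))))) = Add(15, Add(20, Mul(Rational(5, 3), Pow(s, 2), Add(1, s)))) = Add(35, Mul(Rational(5, 3), Pow(s, 2), Add(1, s))))
Function('d')(v) = Mul(56, v) (Function('d')(v) = Add(v, Mul(Add(35, Mul(Rational(5, 3), Pow(2, 2), Add(1, 2))), v)) = Add(v, Mul(Add(35, Mul(Rational(5, 3), 4, 3)), v)) = Add(v, Mul(Add(35, 20), v)) = Add(v, Mul(55, v)) = Mul(56, v))
Add(Add(t, Function('d')(9)), Add(517, -678)) = Add(Add(3359, Mul(56, 9)), Add(517, -678)) = Add(Add(3359, 504), -161) = Add(3863, -161) = 3702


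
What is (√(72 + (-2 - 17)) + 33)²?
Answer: (33 + √53)² ≈ 1622.5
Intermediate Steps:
(√(72 + (-2 - 17)) + 33)² = (√(72 - 19) + 33)² = (√53 + 33)² = (33 + √53)²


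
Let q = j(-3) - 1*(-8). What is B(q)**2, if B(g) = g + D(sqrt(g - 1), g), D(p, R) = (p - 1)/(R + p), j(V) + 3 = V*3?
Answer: 90*(sqrt(5) + 2*I)/(8*sqrt(5) + 11*I) ≈ 12.653 + 2.2817*I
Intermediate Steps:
j(V) = -3 + 3*V (j(V) = -3 + V*3 = -3 + 3*V)
D(p, R) = (-1 + p)/(R + p)
q = -4 (q = (-3 + 3*(-3)) - 1*(-8) = (-3 - 9) + 8 = -12 + 8 = -4)
B(g) = g + (-1 + sqrt(-1 + g))/(g + sqrt(-1 + g)) (B(g) = g + (-1 + sqrt(g - 1))/(g + sqrt(g - 1)) = g + (-1 + sqrt(-1 + g))/(g + sqrt(-1 + g)))
B(q)**2 = ((-1 + sqrt(-1 - 4) - 4*(-4 + sqrt(-1 - 4)))/(-4 + sqrt(-1 - 4)))**2 = ((-1 + sqrt(-5) - 4*(-4 + sqrt(-5)))/(-4 + sqrt(-5)))**2 = ((-1 + I*sqrt(5) - 4*(-4 + I*sqrt(5)))/(-4 + I*sqrt(5)))**2 = ((-1 + I*sqrt(5) + (16 - 4*I*sqrt(5)))/(-4 + I*sqrt(5)))**2 = ((15 - 3*I*sqrt(5))/(-4 + I*sqrt(5)))**2 = (15 - 3*I*sqrt(5))**2/(-4 + I*sqrt(5))**2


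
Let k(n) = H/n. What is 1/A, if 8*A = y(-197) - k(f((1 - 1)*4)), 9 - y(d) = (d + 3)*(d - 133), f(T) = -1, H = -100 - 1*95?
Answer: -4/32103 ≈ -0.00012460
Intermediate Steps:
H = -195 (H = -100 - 95 = -195)
k(n) = -195/n
y(d) = 9 - (-133 + d)*(3 + d) (y(d) = 9 - (d + 3)*(d - 133) = 9 - (3 + d)*(-133 + d) = 9 - (-133 + d)*(3 + d))
A = -32103/4 (A = ((408 - 1*(-197)² + 130*(-197)) - (-195)/(-1))/8 = ((408 - 1*38809 - 25610) - (-195)*(-1))/8 = ((408 - 38809 - 25610) - 1*195)/8 = (-64011 - 195)/8 = (⅛)*(-64206) = -32103/4 ≈ -8025.8)
1/A = 1/(-32103/4) = -4/32103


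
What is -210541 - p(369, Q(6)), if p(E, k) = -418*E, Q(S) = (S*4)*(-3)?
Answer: -56299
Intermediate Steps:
Q(S) = -12*S (Q(S) = (4*S)*(-3) = -12*S)
-210541 - p(369, Q(6)) = -210541 - (-418)*369 = -210541 - 1*(-154242) = -210541 + 154242 = -56299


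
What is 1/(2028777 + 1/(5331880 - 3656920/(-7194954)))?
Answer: 19181317495220/38914615764003543417 ≈ 4.9291e-7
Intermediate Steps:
1/(2028777 + 1/(5331880 - 3656920/(-7194954))) = 1/(2028777 + 1/(5331880 - 3656920*(-1/7194954))) = 1/(2028777 + 1/(5331880 + 1828460/3597477)) = 1/(2028777 + 1/(19181317495220/3597477)) = 1/(2028777 + 3597477/19181317495220) = 1/(38914615764003543417/19181317495220) = 19181317495220/38914615764003543417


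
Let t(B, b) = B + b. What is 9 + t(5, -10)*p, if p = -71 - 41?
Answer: 569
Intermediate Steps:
p = -112
9 + t(5, -10)*p = 9 + (5 - 10)*(-112) = 9 - 5*(-112) = 9 + 560 = 569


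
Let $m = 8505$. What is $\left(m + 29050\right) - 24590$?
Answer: $12965$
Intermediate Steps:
$\left(m + 29050\right) - 24590 = \left(8505 + 29050\right) - 24590 = 37555 - 24590 = 12965$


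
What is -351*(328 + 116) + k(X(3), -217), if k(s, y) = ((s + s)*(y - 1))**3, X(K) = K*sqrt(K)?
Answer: -155844 - 6713430336*sqrt(3) ≈ -1.1628e+10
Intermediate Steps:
X(K) = K**(3/2)
k(s, y) = 8*s**3*(-1 + y)**3 (k(s, y) = ((2*s)*(-1 + y))**3 = (2*s*(-1 + y))**3 = 8*s**3*(-1 + y)**3)
-351*(328 + 116) + k(X(3), -217) = -351*(328 + 116) + 8*(3**(3/2))**3*(-1 - 217)**3 = -351*444 + 8*(3*sqrt(3))**3*(-218)**3 = -155844 + 8*(81*sqrt(3))*(-10360232) = -155844 - 6713430336*sqrt(3)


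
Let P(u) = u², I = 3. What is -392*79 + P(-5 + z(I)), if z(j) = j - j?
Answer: -30943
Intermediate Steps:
z(j) = 0
-392*79 + P(-5 + z(I)) = -392*79 + (-5 + 0)² = -30968 + (-5)² = -30968 + 25 = -30943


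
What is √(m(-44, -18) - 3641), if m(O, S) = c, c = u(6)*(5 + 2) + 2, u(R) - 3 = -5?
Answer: I*√3653 ≈ 60.44*I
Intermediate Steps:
u(R) = -2 (u(R) = 3 - 5 = -2)
c = -12 (c = -2*(5 + 2) + 2 = -2*7 + 2 = -14 + 2 = -12)
m(O, S) = -12
√(m(-44, -18) - 3641) = √(-12 - 3641) = √(-3653) = I*√3653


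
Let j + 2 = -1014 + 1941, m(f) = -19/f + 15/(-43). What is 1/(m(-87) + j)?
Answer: 3741/3459937 ≈ 0.0010812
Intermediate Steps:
m(f) = -15/43 - 19/f (m(f) = -19/f + 15*(-1/43) = -19/f - 15/43 = -15/43 - 19/f)
j = 925 (j = -2 + (-1014 + 1941) = -2 + 927 = 925)
1/(m(-87) + j) = 1/((-15/43 - 19/(-87)) + 925) = 1/((-15/43 - 19*(-1/87)) + 925) = 1/((-15/43 + 19/87) + 925) = 1/(-488/3741 + 925) = 1/(3459937/3741) = 3741/3459937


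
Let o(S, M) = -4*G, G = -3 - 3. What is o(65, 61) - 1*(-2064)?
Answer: 2088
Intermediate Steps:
G = -6
o(S, M) = 24 (o(S, M) = -4*(-6) = 24)
o(65, 61) - 1*(-2064) = 24 - 1*(-2064) = 24 + 2064 = 2088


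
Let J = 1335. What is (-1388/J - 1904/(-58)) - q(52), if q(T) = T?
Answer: -782512/38715 ≈ -20.212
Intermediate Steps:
(-1388/J - 1904/(-58)) - q(52) = (-1388/1335 - 1904/(-58)) - 1*52 = (-1388*1/1335 - 1904*(-1/58)) - 52 = (-1388/1335 + 952/29) - 52 = 1230668/38715 - 52 = -782512/38715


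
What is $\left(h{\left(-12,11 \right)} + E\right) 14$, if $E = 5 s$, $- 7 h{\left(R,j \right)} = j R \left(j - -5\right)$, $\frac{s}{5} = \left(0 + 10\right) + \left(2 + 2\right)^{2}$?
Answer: $13324$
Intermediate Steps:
$s = 130$ ($s = 5 \left(\left(0 + 10\right) + \left(2 + 2\right)^{2}\right) = 5 \left(10 + 4^{2}\right) = 5 \left(10 + 16\right) = 5 \cdot 26 = 130$)
$h{\left(R,j \right)} = - \frac{R j \left(5 + j\right)}{7}$ ($h{\left(R,j \right)} = - \frac{j R \left(j - -5\right)}{7} = - \frac{R j \left(j + 5\right)}{7} = - \frac{R j \left(5 + j\right)}{7}$)
$E = 650$ ($E = 5 \cdot 130 = 650$)
$\left(h{\left(-12,11 \right)} + E\right) 14 = \left(\left(- \frac{1}{7}\right) \left(-12\right) 11 \left(5 + 11\right) + 650\right) 14 = \left(\left(- \frac{1}{7}\right) \left(-12\right) 11 \cdot 16 + 650\right) 14 = \left(\frac{2112}{7} + 650\right) 14 = \frac{6662}{7} \cdot 14 = 13324$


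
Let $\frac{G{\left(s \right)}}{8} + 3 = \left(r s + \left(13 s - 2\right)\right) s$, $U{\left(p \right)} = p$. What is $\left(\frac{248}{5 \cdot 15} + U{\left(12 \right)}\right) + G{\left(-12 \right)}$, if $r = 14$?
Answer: $\frac{2346548}{75} \approx 31287.0$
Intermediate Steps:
$G{\left(s \right)} = -24 + 8 s \left(-2 + 27 s\right)$ ($G{\left(s \right)} = -24 + 8 \left(14 s + \left(13 s - 2\right)\right) s = -24 + 8 \left(14 s + \left(-2 + 13 s\right)\right) s = -24 + 8 \left(-2 + 27 s\right) s = -24 + 8 s \left(-2 + 27 s\right)$)
$\left(\frac{248}{5 \cdot 15} + U{\left(12 \right)}\right) + G{\left(-12 \right)} = \left(\frac{248}{5 \cdot 15} + 12\right) - \left(-168 - 31104\right) = \left(\frac{248}{75} + 12\right) + \left(-24 + 192 + 216 \cdot 144\right) = \left(248 \cdot \frac{1}{75} + 12\right) + \left(-24 + 192 + 31104\right) = \left(\frac{248}{75} + 12\right) + 31272 = \frac{1148}{75} + 31272 = \frac{2346548}{75}$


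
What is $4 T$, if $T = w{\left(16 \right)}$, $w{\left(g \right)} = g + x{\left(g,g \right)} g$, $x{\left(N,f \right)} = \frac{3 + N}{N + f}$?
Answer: $102$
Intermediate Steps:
$x{\left(N,f \right)} = \frac{3 + N}{N + f}$
$w{\left(g \right)} = \frac{3}{2} + \frac{3 g}{2}$ ($w{\left(g \right)} = g + \frac{3 + g}{g + g} g = g + \frac{3 + g}{2 g} g = g + \left(\frac{3}{2} + \frac{g}{2}\right) = \frac{3}{2} + \frac{3 g}{2}$)
$T = \frac{51}{2}$ ($T = \frac{3}{2} + \frac{3}{2} \cdot 16 = \frac{3}{2} + 24 = \frac{51}{2} \approx 25.5$)
$4 T = 4 \cdot \frac{51}{2} = 102$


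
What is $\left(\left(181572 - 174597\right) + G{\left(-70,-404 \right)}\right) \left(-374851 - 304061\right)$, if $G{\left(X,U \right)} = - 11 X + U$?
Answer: $-4983892992$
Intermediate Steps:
$G{\left(X,U \right)} = U - 11 X$
$\left(\left(181572 - 174597\right) + G{\left(-70,-404 \right)}\right) \left(-374851 - 304061\right) = \left(\left(181572 - 174597\right) - -366\right) \left(-374851 - 304061\right) = \left(6975 + \left(-404 + 770\right)\right) \left(-678912\right) = \left(6975 + 366\right) \left(-678912\right) = 7341 \left(-678912\right) = -4983892992$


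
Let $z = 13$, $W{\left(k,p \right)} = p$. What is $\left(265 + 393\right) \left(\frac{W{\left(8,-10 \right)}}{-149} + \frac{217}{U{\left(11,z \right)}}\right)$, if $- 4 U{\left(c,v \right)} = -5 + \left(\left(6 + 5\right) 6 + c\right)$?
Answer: $- \frac{10578337}{1341} \approx -7888.4$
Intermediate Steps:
$U{\left(c,v \right)} = - \frac{61}{4} - \frac{c}{4}$ ($U{\left(c,v \right)} = - \frac{-5 + \left(\left(6 + 5\right) 6 + c\right)}{4} = - \frac{-5 + \left(11 \cdot 6 + c\right)}{4} = - \frac{-5 + \left(66 + c\right)}{4} = - \frac{61 + c}{4} = - \frac{61}{4} - \frac{c}{4}$)
$\left(265 + 393\right) \left(\frac{W{\left(8,-10 \right)}}{-149} + \frac{217}{U{\left(11,z \right)}}\right) = \left(265 + 393\right) \left(- \frac{10}{-149} + \frac{217}{- \frac{61}{4} - \frac{11}{4}}\right) = 658 \left(\left(-10\right) \left(- \frac{1}{149}\right) + \frac{217}{- \frac{61}{4} - \frac{11}{4}}\right) = 658 \left(\frac{10}{149} + \frac{217}{-18}\right) = 658 \left(\frac{10}{149} + 217 \left(- \frac{1}{18}\right)\right) = 658 \left(\frac{10}{149} - \frac{217}{18}\right) = 658 \left(- \frac{32153}{2682}\right) = - \frac{10578337}{1341}$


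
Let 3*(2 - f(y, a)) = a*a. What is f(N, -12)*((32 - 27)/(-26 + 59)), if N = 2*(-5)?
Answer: -230/33 ≈ -6.9697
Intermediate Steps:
N = -10
f(y, a) = 2 - a²/3 (f(y, a) = 2 - a*a/3 = 2 - a²/3)
f(N, -12)*((32 - 27)/(-26 + 59)) = (2 - ⅓*(-12)²)*((32 - 27)/(-26 + 59)) = (2 - ⅓*144)*(5/33) = (2 - 48)*(5*(1/33)) = -46*5/33 = -230/33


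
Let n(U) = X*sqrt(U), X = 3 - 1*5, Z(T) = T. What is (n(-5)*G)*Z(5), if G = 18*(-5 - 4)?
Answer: 1620*I*sqrt(5) ≈ 3622.4*I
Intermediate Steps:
X = -2 (X = 3 - 5 = -2)
n(U) = -2*sqrt(U)
G = -162 (G = 18*(-9) = -162)
(n(-5)*G)*Z(5) = (-2*I*sqrt(5)*(-162))*5 = (324*I*sqrt(5))*5 = 1620*I*sqrt(5)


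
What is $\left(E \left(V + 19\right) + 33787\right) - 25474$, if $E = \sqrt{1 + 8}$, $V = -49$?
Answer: $8223$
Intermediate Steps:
$E = 3$ ($E = \sqrt{9} = 3$)
$\left(E \left(V + 19\right) + 33787\right) - 25474 = \left(3 \left(-49 + 19\right) + 33787\right) - 25474 = \left(3 \left(-30\right) + 33787\right) - 25474 = \left(-90 + 33787\right) - 25474 = 33697 - 25474 = 8223$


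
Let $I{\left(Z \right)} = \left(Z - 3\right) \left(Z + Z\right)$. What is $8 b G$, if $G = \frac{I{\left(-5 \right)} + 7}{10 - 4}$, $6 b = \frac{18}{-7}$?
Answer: $- \frac{348}{7} \approx -49.714$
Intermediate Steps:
$I{\left(Z \right)} = 2 Z \left(-3 + Z\right)$ ($I{\left(Z \right)} = \left(-3 + Z\right) 2 Z = 2 Z \left(-3 + Z\right)$)
$b = - \frac{3}{7}$ ($b = \frac{18 \frac{1}{-7}}{6} = \frac{18 \left(- \frac{1}{7}\right)}{6} = \frac{1}{6} \left(- \frac{18}{7}\right) = - \frac{3}{7} \approx -0.42857$)
$G = \frac{29}{2}$ ($G = \frac{2 \left(-5\right) \left(-3 - 5\right) + 7}{10 - 4} = \frac{2 \left(-5\right) \left(-8\right) + 7}{6} = \left(80 + 7\right) \frac{1}{6} = 87 \cdot \frac{1}{6} = \frac{29}{2} \approx 14.5$)
$8 b G = 8 \left(- \frac{3}{7}\right) \frac{29}{2} = \left(- \frac{24}{7}\right) \frac{29}{2} = - \frac{348}{7}$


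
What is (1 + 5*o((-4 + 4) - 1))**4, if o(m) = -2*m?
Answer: 14641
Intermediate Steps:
(1 + 5*o((-4 + 4) - 1))**4 = (1 + 5*(-2*((-4 + 4) - 1)))**4 = (1 + 5*(-2*(0 - 1)))**4 = (1 + 5*(-2*(-1)))**4 = (1 + 5*2)**4 = (1 + 10)**4 = 11**4 = 14641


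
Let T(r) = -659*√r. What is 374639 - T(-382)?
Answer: 374639 + 659*I*√382 ≈ 3.7464e+5 + 12880.0*I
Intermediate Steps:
374639 - T(-382) = 374639 - (-659)*√(-382) = 374639 - (-659)*I*√382 = 374639 + 659*I*√382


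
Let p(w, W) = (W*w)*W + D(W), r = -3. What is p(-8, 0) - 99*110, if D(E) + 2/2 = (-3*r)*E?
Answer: -10891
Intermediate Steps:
D(E) = -1 + 9*E (D(E) = -1 + (-3*(-3))*E = -1 + 9*E)
p(w, W) = -1 + 9*W + w*W² (p(w, W) = (W*w)*W + (-1 + 9*W) = w*W² + (-1 + 9*W) = -1 + 9*W + w*W²)
p(-8, 0) - 99*110 = (-1 + 9*0 - 8*0²) - 99*110 = (-1 + 0 - 8*0) - 10890 = (-1 + 0 + 0) - 10890 = -1 - 10890 = -10891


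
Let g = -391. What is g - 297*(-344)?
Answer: 101777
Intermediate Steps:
g - 297*(-344) = -391 - 297*(-344) = -391 + 102168 = 101777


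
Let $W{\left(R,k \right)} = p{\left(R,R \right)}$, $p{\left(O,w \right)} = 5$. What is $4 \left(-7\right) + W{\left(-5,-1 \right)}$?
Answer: $-23$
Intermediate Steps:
$W{\left(R,k \right)} = 5$
$4 \left(-7\right) + W{\left(-5,-1 \right)} = 4 \left(-7\right) + 5 = -28 + 5 = -23$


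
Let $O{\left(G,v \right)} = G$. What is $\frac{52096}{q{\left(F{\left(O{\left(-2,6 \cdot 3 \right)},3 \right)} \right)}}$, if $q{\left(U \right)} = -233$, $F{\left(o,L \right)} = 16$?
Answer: $- \frac{52096}{233} \approx -223.59$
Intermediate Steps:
$\frac{52096}{q{\left(F{\left(O{\left(-2,6 \cdot 3 \right)},3 \right)} \right)}} = \frac{52096}{-233} = 52096 \left(- \frac{1}{233}\right) = - \frac{52096}{233}$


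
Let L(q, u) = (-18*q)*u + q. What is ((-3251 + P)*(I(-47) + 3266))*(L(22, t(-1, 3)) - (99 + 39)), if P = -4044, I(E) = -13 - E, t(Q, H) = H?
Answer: 31391844000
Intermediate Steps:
L(q, u) = q - 18*q*u (L(q, u) = -18*q*u + q = q - 18*q*u)
((-3251 + P)*(I(-47) + 3266))*(L(22, t(-1, 3)) - (99 + 39)) = ((-3251 - 4044)*((-13 - 1*(-47)) + 3266))*(22*(1 - 18*3) - (99 + 39)) = (-7295*((-13 + 47) + 3266))*(22*(1 - 54) - 1*138) = (-7295*(34 + 3266))*(22*(-53) - 138) = (-7295*3300)*(-1166 - 138) = -24073500*(-1304) = 31391844000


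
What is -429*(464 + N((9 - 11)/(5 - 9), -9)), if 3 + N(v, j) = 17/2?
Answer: -402831/2 ≈ -2.0142e+5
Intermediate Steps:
N(v, j) = 11/2 (N(v, j) = -3 + 17/2 = 11/2)
-429*(464 + N((9 - 11)/(5 - 9), -9)) = -429*(464 + 11/2) = -429*939/2 = -402831/2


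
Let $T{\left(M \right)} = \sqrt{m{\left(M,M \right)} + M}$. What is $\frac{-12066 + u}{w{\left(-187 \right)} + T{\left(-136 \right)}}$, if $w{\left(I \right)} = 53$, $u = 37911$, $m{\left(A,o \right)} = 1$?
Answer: $\frac{1369785}{2944} - \frac{77535 i \sqrt{15}}{2944} \approx 465.28 - 102.0 i$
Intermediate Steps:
$T{\left(M \right)} = \sqrt{1 + M}$
$\frac{-12066 + u}{w{\left(-187 \right)} + T{\left(-136 \right)}} = \frac{-12066 + 37911}{53 + \sqrt{1 - 136}} = \frac{25845}{53 + \sqrt{-135}} = \frac{25845}{53 + 3 i \sqrt{15}}$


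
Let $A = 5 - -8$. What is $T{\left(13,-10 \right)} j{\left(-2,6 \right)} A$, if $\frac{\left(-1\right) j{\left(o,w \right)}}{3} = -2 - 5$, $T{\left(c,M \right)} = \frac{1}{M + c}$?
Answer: $91$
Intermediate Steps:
$j{\left(o,w \right)} = 21$ ($j{\left(o,w \right)} = - 3 \left(-2 - 5\right) = \left(-3\right) \left(-7\right) = 21$)
$A = 13$ ($A = 5 + 8 = 13$)
$T{\left(13,-10 \right)} j{\left(-2,6 \right)} A = \frac{21 \cdot 13}{-10 + 13} = \frac{1}{3} \cdot 273 = 91$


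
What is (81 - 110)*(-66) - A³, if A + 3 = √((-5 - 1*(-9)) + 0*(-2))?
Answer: 1915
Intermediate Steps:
A = -1 (A = -3 + √((-5 - 1*(-9)) + 0*(-2)) = -3 + √((-5 + 9) + 0) = -3 + √(4 + 0) = -3 + √4 = -3 + 2 = -1)
(81 - 110)*(-66) - A³ = (81 - 110)*(-66) - 1*(-1)³ = -29*(-66) - 1*(-1) = 1914 + 1 = 1915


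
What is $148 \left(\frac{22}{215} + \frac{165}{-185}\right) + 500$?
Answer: $\frac{82376}{215} \approx 383.14$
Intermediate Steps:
$148 \left(\frac{22}{215} + \frac{165}{-185}\right) + 500 = 148 \left(22 \cdot \frac{1}{215} + 165 \left(- \frac{1}{185}\right)\right) + 500 = 148 \left(\frac{22}{215} - \frac{33}{37}\right) + 500 = 148 \left(- \frac{6281}{7955}\right) + 500 = - \frac{25124}{215} + 500 = \frac{82376}{215}$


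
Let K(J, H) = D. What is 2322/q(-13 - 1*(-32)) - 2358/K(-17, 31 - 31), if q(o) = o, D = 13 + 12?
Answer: 13248/475 ≈ 27.891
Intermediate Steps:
D = 25
K(J, H) = 25
2322/q(-13 - 1*(-32)) - 2358/K(-17, 31 - 31) = 2322/(-13 - 1*(-32)) - 2358/25 = 2322/(-13 + 32) - 2358*1/25 = 2322/19 - 2358/25 = 13248/475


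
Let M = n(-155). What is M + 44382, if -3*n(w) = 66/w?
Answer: 6879232/155 ≈ 44382.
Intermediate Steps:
n(w) = -22/w
M = 22/155 (M = -22/(-155) = -22*(-1/155) = 22/155 ≈ 0.14194)
M + 44382 = 22/155 + 44382 = 6879232/155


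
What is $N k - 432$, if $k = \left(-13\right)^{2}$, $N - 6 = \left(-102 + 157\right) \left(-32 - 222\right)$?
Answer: $-2360348$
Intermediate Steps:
$N = -13964$ ($N = 6 + \left(-102 + 157\right) \left(-32 - 222\right) = 6 + 55 \left(-254\right) = 6 - 13970 = -13964$)
$k = 169$
$N k - 432 = \left(-13964\right) 169 - 432 = -2359916 - 432 = -2360348$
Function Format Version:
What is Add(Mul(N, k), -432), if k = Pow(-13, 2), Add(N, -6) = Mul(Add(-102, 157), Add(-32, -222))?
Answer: -2360348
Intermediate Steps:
N = -13964 (N = Add(6, Mul(Add(-102, 157), Add(-32, -222))) = Add(6, Mul(55, -254)) = Add(6, -13970) = -13964)
k = 169
Add(Mul(N, k), -432) = Add(Mul(-13964, 169), -432) = Add(-2359916, -432) = -2360348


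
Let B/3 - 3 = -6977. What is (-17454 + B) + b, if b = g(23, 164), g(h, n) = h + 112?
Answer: -38241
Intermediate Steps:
B = -20922 (B = 9 + 3*(-6977) = 9 - 20931 = -20922)
g(h, n) = 112 + h
b = 135 (b = 112 + 23 = 135)
(-17454 + B) + b = (-17454 - 20922) + 135 = -38376 + 135 = -38241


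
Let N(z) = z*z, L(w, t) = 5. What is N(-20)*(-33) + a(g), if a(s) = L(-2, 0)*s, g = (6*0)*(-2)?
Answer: -13200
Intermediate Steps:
N(z) = z²
g = 0 (g = 0*(-2) = 0)
a(s) = 5*s
N(-20)*(-33) + a(g) = (-20)²*(-33) + 5*0 = 400*(-33) + 0 = -13200 + 0 = -13200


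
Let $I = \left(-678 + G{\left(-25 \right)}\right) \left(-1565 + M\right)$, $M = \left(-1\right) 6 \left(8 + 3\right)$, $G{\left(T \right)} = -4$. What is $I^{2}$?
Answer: $1237304724964$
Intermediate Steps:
$M = -66$ ($M = \left(-6\right) 11 = -66$)
$I = 1112342$ ($I = \left(-678 - 4\right) \left(-1565 - 66\right) = \left(-682\right) \left(-1631\right) = 1112342$)
$I^{2} = 1112342^{2} = 1237304724964$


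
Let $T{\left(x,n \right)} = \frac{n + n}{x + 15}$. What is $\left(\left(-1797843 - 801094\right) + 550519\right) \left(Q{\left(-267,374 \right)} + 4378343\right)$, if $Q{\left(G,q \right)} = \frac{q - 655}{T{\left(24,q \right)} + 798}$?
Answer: $- \frac{142915850577938259}{15935} \approx -8.9687 \cdot 10^{12}$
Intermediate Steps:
$T{\left(x,n \right)} = \frac{2 n}{15 + x}$
$Q{\left(G,q \right)} = \frac{-655 + q}{798 + \frac{2 q}{39}}$ ($Q{\left(G,q \right)} = \frac{q - 655}{\frac{2 q}{15 + 24} + 798} = \frac{-655 + q}{\frac{2 q}{39} + 798} = \frac{-655 + q}{798 + \frac{2 q}{39}}$)
$\left(\left(-1797843 - 801094\right) + 550519\right) \left(Q{\left(-267,374 \right)} + 4378343\right) = \left(\left(-1797843 - 801094\right) + 550519\right) \left(\frac{39 \left(-655 + 374\right)}{2 \left(15561 + 374\right)} + 4378343\right) = \left(-2598937 + 550519\right) \left(\frac{39}{2} \cdot \frac{1}{15935} \left(-281\right) + 4378343\right) = - 2048418 \left(\frac{39}{2} \cdot \frac{1}{15935} \left(-281\right) + 4378343\right) = - 2048418 \left(- \frac{10959}{31870} + 4378343\right) = \left(-2048418\right) \frac{139537780451}{31870} = - \frac{142915850577938259}{15935}$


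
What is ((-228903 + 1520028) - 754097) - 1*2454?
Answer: 534574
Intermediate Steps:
((-228903 + 1520028) - 754097) - 1*2454 = (1291125 - 754097) - 2454 = 537028 - 2454 = 534574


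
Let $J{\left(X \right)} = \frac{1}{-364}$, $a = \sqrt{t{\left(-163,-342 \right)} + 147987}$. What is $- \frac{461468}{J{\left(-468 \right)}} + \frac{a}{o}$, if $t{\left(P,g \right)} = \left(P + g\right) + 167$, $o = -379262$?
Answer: $167974352 - \frac{19 \sqrt{409}}{379262} \approx 1.6797 \cdot 10^{8}$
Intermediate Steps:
$t{\left(P,g \right)} = 167 + P + g$
$a = 19 \sqrt{409}$ ($a = \sqrt{\left(167 - 163 - 342\right) + 147987} = \sqrt{-338 + 147987} = \sqrt{147649} = 19 \sqrt{409} \approx 384.25$)
$J{\left(X \right)} = - \frac{1}{364}$
$- \frac{461468}{J{\left(-468 \right)}} + \frac{a}{o} = - \frac{461468}{- \frac{1}{364}} + \frac{19 \sqrt{409}}{-379262} = \left(-461468\right) \left(-364\right) + 19 \sqrt{409} \left(- \frac{1}{379262}\right) = 167974352 - \frac{19 \sqrt{409}}{379262}$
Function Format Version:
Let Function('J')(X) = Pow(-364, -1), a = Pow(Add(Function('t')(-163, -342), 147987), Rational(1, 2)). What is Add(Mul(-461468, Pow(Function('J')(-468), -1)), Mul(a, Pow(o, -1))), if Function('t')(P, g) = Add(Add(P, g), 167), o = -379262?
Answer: Add(167974352, Mul(Rational(-19, 379262), Pow(409, Rational(1, 2)))) ≈ 1.6797e+8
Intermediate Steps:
Function('t')(P, g) = Add(167, P, g)
a = Mul(19, Pow(409, Rational(1, 2))) (a = Pow(Add(Add(167, -163, -342), 147987), Rational(1, 2)) = Pow(Add(-338, 147987), Rational(1, 2)) = Pow(147649, Rational(1, 2)) = Mul(19, Pow(409, Rational(1, 2))) ≈ 384.25)
Function('J')(X) = Rational(-1, 364)
Add(Mul(-461468, Pow(Function('J')(-468), -1)), Mul(a, Pow(o, -1))) = Add(Mul(-461468, Pow(Rational(-1, 364), -1)), Mul(Mul(19, Pow(409, Rational(1, 2))), Pow(-379262, -1))) = Add(Mul(-461468, -364), Mul(Mul(19, Pow(409, Rational(1, 2))), Rational(-1, 379262))) = Add(167974352, Mul(Rational(-19, 379262), Pow(409, Rational(1, 2))))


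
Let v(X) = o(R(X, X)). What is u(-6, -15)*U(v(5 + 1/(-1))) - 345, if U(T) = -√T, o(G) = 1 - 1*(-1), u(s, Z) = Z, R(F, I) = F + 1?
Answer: -345 + 15*√2 ≈ -323.79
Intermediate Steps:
R(F, I) = 1 + F
o(G) = 2 (o(G) = 1 + 1 = 2)
v(X) = 2
u(-6, -15)*U(v(5 + 1/(-1))) - 345 = -(-15)*√2 - 345 = 15*√2 - 345 = -345 + 15*√2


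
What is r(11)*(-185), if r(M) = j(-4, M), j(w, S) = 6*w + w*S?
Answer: 12580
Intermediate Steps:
j(w, S) = 6*w + S*w
r(M) = -24 - 4*M (r(M) = -4*(6 + M) = -24 - 4*M)
r(11)*(-185) = (-24 - 4*11)*(-185) = (-24 - 44)*(-185) = -68*(-185) = 12580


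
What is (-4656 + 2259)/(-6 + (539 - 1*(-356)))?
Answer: -2397/889 ≈ -2.6963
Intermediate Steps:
(-4656 + 2259)/(-6 + (539 - 1*(-356))) = -2397/(-6 + (539 + 356)) = -2397/(-6 + 895) = -2397/889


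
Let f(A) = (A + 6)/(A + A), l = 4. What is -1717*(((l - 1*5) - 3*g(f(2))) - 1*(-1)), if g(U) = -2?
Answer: -10302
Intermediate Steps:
f(A) = (6 + A)/(2*A) (f(A) = (6 + A)/((2*A)) = (6 + A)*(1/(2*A)) = (6 + A)/(2*A))
-1717*(((l - 1*5) - 3*g(f(2))) - 1*(-1)) = -1717*(((4 - 1*5) - 3*(-2)) - 1*(-1)) = -1717*(((4 - 5) + 6) + 1) = -1717*((-1 + 6) + 1) = -1717*(5 + 1) = -1717*6 = -10302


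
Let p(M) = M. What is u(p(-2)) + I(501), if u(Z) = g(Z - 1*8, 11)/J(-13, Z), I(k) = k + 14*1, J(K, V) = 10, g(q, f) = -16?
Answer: 2567/5 ≈ 513.40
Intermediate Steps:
I(k) = 14 + k (I(k) = k + 14 = 14 + k)
u(Z) = -8/5 (u(Z) = -16/10 = -16*⅒ = -8/5)
u(p(-2)) + I(501) = -8/5 + (14 + 501) = -8/5 + 515 = 2567/5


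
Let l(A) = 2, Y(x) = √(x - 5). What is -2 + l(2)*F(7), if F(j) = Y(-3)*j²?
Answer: -2 + 196*I*√2 ≈ -2.0 + 277.19*I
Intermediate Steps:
Y(x) = √(-5 + x)
F(j) = 2*I*√2*j² (F(j) = √(-5 - 3)*j² = √(-8)*j² = (2*I*√2)*j² = 2*I*√2*j²)
-2 + l(2)*F(7) = -2 + 2*(2*I*√2*7²) = -2 + 2*(2*I*√2*49) = -2 + 2*(98*I*√2) = -2 + 196*I*√2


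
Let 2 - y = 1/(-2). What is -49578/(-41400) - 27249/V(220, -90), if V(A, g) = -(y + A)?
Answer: 75942647/614100 ≈ 123.66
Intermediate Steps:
y = 5/2 (y = 2 - 1/(-2) = 2 - 1*(-½) = 2 + ½ = 5/2 ≈ 2.5000)
V(A, g) = -5/2 - A (V(A, g) = -(5/2 + A) = -5/2 - A)
-49578/(-41400) - 27249/V(220, -90) = -49578/(-41400) - 27249/(-5/2 - 1*220) = -49578*(-1/41400) - 27249/(-5/2 - 220) = 8263/6900 - 27249/(-445/2) = 8263/6900 - 27249*(-2/445) = 8263/6900 + 54498/445 = 75942647/614100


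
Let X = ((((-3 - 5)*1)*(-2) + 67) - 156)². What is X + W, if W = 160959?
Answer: 166288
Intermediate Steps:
X = 5329 (X = ((-8*1*(-2) + 67) - 156)² = ((-8*(-2) + 67) - 156)² = ((16 + 67) - 156)² = (83 - 156)² = (-73)² = 5329)
X + W = 5329 + 160959 = 166288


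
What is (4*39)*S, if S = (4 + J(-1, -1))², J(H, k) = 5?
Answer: 12636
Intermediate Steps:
S = 81 (S = (4 + 5)² = 9² = 81)
(4*39)*S = (4*39)*81 = 156*81 = 12636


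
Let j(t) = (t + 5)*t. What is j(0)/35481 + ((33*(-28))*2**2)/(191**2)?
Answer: -3696/36481 ≈ -0.10131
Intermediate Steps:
j(t) = t*(5 + t) (j(t) = (5 + t)*t = t*(5 + t))
j(0)/35481 + ((33*(-28))*2**2)/(191**2) = (0*(5 + 0))/35481 + ((33*(-28))*2**2)/(191**2) = (0*5)*(1/35481) - 924*4/36481 = 0*(1/35481) - 3696*1/36481 = 0 - 3696/36481 = -3696/36481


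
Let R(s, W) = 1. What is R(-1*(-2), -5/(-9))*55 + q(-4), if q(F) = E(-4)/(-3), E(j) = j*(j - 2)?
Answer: 47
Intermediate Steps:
E(j) = j*(-2 + j)
q(F) = -8 (q(F) = -4*(-2 - 4)/(-3) = -4*(-6)*(-1/3) = 24*(-1/3) = -8)
R(-1*(-2), -5/(-9))*55 + q(-4) = 1*55 - 8 = 55 - 8 = 47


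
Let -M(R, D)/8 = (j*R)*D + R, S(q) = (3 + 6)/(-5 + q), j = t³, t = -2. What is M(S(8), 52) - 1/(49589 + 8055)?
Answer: 574134239/57644 ≈ 9960.0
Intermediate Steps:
j = -8 (j = (-2)³ = -8)
S(q) = 9/(-5 + q)
M(R, D) = -8*R + 64*D*R (M(R, D) = -8*((-8*R)*D + R) = -8*(-8*D*R + R) = -8*(R - 8*D*R) = -8*R + 64*D*R)
M(S(8), 52) - 1/(49589 + 8055) = 8*(9/(-5 + 8))*(-1 + 8*52) - 1/(49589 + 8055) = 8*(9/3)*(-1 + 416) - 1/57644 = 8*(9*(⅓))*415 - 1*1/57644 = 8*3*415 - 1/57644 = 9960 - 1/57644 = 574134239/57644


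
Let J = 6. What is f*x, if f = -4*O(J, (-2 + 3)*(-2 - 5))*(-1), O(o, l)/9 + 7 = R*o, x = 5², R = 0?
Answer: -6300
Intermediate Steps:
x = 25
O(o, l) = -63 (O(o, l) = -63 + 9*(0*o) = -63 + 9*0 = -63 + 0 = -63)
f = -252 (f = -4*(-63)*(-1) = 252*(-1) = -252)
f*x = -252*25 = -6300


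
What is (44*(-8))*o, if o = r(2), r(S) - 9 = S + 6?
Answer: -5984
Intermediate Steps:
r(S) = 15 + S (r(S) = 9 + (S + 6) = 9 + (6 + S) = 15 + S)
o = 17 (o = 15 + 2 = 17)
(44*(-8))*o = (44*(-8))*17 = -352*17 = -5984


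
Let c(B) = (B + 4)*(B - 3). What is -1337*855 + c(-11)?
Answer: -1143037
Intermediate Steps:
c(B) = (-3 + B)*(4 + B) (c(B) = (4 + B)*(-3 + B) = (-3 + B)*(4 + B))
-1337*855 + c(-11) = -1337*855 + (-12 - 11 + (-11)²) = -1143135 + (-12 - 11 + 121) = -1143135 + 98 = -1143037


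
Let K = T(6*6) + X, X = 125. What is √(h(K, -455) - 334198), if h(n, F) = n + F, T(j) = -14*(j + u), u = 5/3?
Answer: I*√3015498/3 ≈ 578.84*I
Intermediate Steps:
u = 5/3 (u = 5*(⅓) = 5/3 ≈ 1.6667)
T(j) = -70/3 - 14*j (T(j) = -14*(j + 5/3) = -14*(5/3 + j) = -70/3 - 14*j)
K = -1207/3 (K = (-70/3 - 84*6) + 125 = (-70/3 - 14*36) + 125 = (-70/3 - 504) + 125 = -1582/3 + 125 = -1207/3 ≈ -402.33)
h(n, F) = F + n
√(h(K, -455) - 334198) = √((-455 - 1207/3) - 334198) = √(-2572/3 - 334198) = √(-1005166/3) = I*√3015498/3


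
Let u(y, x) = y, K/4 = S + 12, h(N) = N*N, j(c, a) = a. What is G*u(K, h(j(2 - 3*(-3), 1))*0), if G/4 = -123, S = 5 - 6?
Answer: -21648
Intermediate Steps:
S = -1
G = -492 (G = 4*(-123) = -492)
h(N) = N²
K = 44 (K = 4*(-1 + 12) = 4*11 = 44)
G*u(K, h(j(2 - 3*(-3), 1))*0) = -492*44 = -21648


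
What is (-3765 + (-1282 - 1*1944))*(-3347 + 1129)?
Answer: 15506038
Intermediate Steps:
(-3765 + (-1282 - 1*1944))*(-3347 + 1129) = (-3765 + (-1282 - 1944))*(-2218) = (-3765 - 3226)*(-2218) = -6991*(-2218) = 15506038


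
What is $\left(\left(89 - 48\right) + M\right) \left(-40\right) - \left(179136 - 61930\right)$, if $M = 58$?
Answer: $-121166$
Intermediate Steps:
$\left(\left(89 - 48\right) + M\right) \left(-40\right) - \left(179136 - 61930\right) = \left(\left(89 - 48\right) + 58\right) \left(-40\right) - \left(179136 - 61930\right) = \left(41 + 58\right) \left(-40\right) - 117206 = 99 \left(-40\right) - 117206 = -3960 - 117206 = -121166$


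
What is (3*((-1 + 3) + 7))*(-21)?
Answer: -567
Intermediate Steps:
(3*((-1 + 3) + 7))*(-21) = (3*(2 + 7))*(-21) = (3*9)*(-21) = 27*(-21) = -567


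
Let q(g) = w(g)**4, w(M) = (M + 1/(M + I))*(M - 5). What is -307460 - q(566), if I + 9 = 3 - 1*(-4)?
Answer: -12698546356158757211907614527185/1249198336 ≈ -1.0165e+22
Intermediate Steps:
I = -2 (I = -9 + (3 - 1*(-4)) = -9 + (3 + 4) = -9 + 7 = -2)
w(M) = (-5 + M)*(M + 1/(-2 + M)) (w(M) = (M + 1/(M - 2))*(M - 5) = (M + 1/(-2 + M))*(-5 + M) = (-5 + M)*(M + 1/(-2 + M)))
q(g) = (-5 + g**3 - 7*g**2 + 11*g)**4/(-2 + g)**4 (q(g) = ((-5 + g**3 - 7*g**2 + 11*g)/(-2 + g))**4 = (-5 + g**3 - 7*g**2 + 11*g)**4/(-2 + g)**4)
-307460 - q(566) = -307460 - (-5 + 566**3 - 7*566**2 + 11*566)**4/(-2 + 566)**4 = -307460 - (-5 + 181321496 - 7*320356 + 6226)**4/564**4 = -307460 - (-5 + 181321496 - 2242492 + 6226)**4/101185065216 = -307460 - 179085225**4/101185065216 = -307460 - 1028582254848859303054156625390625/101185065216 = -307460 - 1*12698546356158756827829094140625/1249198336 = -307460 - 12698546356158756827829094140625/1249198336 = -12698546356158757211907614527185/1249198336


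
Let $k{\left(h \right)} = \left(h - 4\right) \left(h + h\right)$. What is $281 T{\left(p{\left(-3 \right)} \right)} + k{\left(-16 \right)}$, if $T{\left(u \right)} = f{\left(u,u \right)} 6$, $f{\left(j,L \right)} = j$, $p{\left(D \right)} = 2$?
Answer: $4012$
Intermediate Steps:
$k{\left(h \right)} = 2 h \left(-4 + h\right)$ ($k{\left(h \right)} = \left(-4 + h\right) 2 h = 2 h \left(-4 + h\right)$)
$T{\left(u \right)} = 6 u$ ($T{\left(u \right)} = u 6 = 6 u$)
$281 T{\left(p{\left(-3 \right)} \right)} + k{\left(-16 \right)} = 281 \cdot 6 \cdot 2 + 2 \left(-16\right) \left(-4 - 16\right) = 281 \cdot 12 + 2 \left(-16\right) \left(-20\right) = 3372 + 640 = 4012$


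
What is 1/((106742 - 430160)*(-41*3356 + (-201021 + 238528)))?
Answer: 1/32370584202 ≈ 3.0892e-11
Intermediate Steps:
1/((106742 - 430160)*(-41*3356 + (-201021 + 238528))) = 1/(-323418*(-137596 + 37507)) = 1/(-323418*(-100089)) = 1/32370584202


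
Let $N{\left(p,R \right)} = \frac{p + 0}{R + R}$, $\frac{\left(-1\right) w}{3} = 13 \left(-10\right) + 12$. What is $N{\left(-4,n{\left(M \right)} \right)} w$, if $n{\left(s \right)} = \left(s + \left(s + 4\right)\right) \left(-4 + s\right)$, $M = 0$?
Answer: $\frac{177}{4} \approx 44.25$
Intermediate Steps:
$w = 354$ ($w = - 3 \left(13 \left(-10\right) + 12\right) = - 3 \left(-130 + 12\right) = \left(-3\right) \left(-118\right) = 354$)
$n{\left(s \right)} = \left(-4 + s\right) \left(4 + 2 s\right)$ ($n{\left(s \right)} = \left(s + \left(4 + s\right)\right) \left(-4 + s\right) = \left(4 + 2 s\right) \left(-4 + s\right) = \left(-4 + s\right) \left(4 + 2 s\right)$)
$N{\left(p,R \right)} = \frac{p}{2 R}$
$N{\left(-4,n{\left(M \right)} \right)} w = \frac{1}{2} \left(-4\right) \frac{1}{-16 - 0 + 2 \cdot 0^{2}} \cdot 354 = \frac{1}{2} \left(-4\right) \frac{1}{-16 + 0 + 2 \cdot 0} \cdot 354 = \frac{1}{2} \left(-4\right) \frac{1}{-16 + 0 + 0} \cdot 354 = \frac{1}{2} \left(-4\right) \frac{1}{-16} \cdot 354 = \frac{1}{2} \left(-4\right) \left(- \frac{1}{16}\right) 354 = \frac{1}{8} \cdot 354 = \frac{177}{4}$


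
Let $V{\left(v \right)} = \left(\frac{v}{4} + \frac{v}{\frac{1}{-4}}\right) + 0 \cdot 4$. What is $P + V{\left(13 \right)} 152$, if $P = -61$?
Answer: $-7471$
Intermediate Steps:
$V{\left(v \right)} = - \frac{15 v}{4}$ ($V{\left(v \right)} = \left(v \frac{1}{4} + \frac{v}{- \frac{1}{4}}\right) + 0 = \left(\frac{v}{4} + v \left(-4\right)\right) + 0 = \left(\frac{v}{4} - 4 v\right) + 0 = - \frac{15 v}{4} + 0 = - \frac{15 v}{4}$)
$P + V{\left(13 \right)} 152 = -61 + \left(- \frac{15}{4}\right) 13 \cdot 152 = -61 - 7410 = -7471$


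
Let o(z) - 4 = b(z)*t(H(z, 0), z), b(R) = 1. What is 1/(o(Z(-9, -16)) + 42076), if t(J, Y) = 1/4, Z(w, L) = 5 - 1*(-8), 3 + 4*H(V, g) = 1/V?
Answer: 4/168321 ≈ 2.3764e-5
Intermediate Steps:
H(V, g) = -¾ + 1/(4*V)
Z(w, L) = 13 (Z(w, L) = 5 + 8 = 13)
t(J, Y) = ¼ (t(J, Y) = 1*(¼) = ¼)
o(z) = 17/4 (o(z) = 4 + 1*(¼) = 4 + ¼ = 17/4)
1/(o(Z(-9, -16)) + 42076) = 1/(17/4 + 42076) = 1/(168321/4) = 4/168321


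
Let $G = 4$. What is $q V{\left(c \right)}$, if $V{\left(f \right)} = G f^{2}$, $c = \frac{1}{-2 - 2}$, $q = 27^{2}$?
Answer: $\frac{729}{4} \approx 182.25$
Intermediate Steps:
$q = 729$
$c = - \frac{1}{4}$ ($c = \frac{1}{-4} = - \frac{1}{4} \approx -0.25$)
$V{\left(f \right)} = 4 f^{2}$
$q V{\left(c \right)} = 729 \cdot 4 \left(- \frac{1}{4}\right)^{2} = 729 \cdot 4 \cdot \frac{1}{16} = 729 \cdot \frac{1}{4} = \frac{729}{4}$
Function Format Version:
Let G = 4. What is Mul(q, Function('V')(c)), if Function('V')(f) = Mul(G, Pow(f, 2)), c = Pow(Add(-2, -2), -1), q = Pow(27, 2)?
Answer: Rational(729, 4) ≈ 182.25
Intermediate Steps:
q = 729
c = Rational(-1, 4) (c = Pow(-4, -1) = Rational(-1, 4) ≈ -0.25000)
Function('V')(f) = Mul(4, Pow(f, 2))
Mul(q, Function('V')(c)) = Mul(729, Mul(4, Pow(Rational(-1, 4), 2))) = Mul(729, Mul(4, Rational(1, 16))) = Mul(729, Rational(1, 4)) = Rational(729, 4)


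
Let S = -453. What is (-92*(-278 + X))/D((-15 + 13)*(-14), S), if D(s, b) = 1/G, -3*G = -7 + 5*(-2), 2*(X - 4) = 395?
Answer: 39882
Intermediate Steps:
X = 403/2 (X = 4 + (½)*395 = 4 + 395/2 = 403/2 ≈ 201.50)
G = 17/3 (G = -(-7 + 5*(-2))/3 = -(-7 - 10)/3 = -⅓*(-17) = 17/3 ≈ 5.6667)
D(s, b) = 3/17 (D(s, b) = 1/(17/3) = 3/17)
(-92*(-278 + X))/D((-15 + 13)*(-14), S) = (-92*(-278 + 403/2))/(3/17) = -92*(-153/2)*(17/3) = 7038*(17/3) = 39882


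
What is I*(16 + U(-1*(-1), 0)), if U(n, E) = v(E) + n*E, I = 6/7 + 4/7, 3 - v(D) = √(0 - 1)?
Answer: 190/7 - 10*I/7 ≈ 27.143 - 1.4286*I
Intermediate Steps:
v(D) = 3 - I (v(D) = 3 - √(0 - 1) = 3 - √(-1) = 3 - I)
I = 10/7 (I = 6*(⅐) + 4*(⅐) = 6/7 + 4/7 = 10/7 ≈ 1.4286)
U(n, E) = 3 - I + E*n (U(n, E) = (3 - I) + n*E = (3 - I) + E*n = 3 - I + E*n)
I*(16 + U(-1*(-1), 0)) = 10*(16 + (3 - I + 0*(-1*(-1))))/7 = 10*(16 + (3 - I + 0*1))/7 = 10*(16 + (3 - I + 0))/7 = 10*(16 + (3 - I))/7 = 10*(19 - I)/7 = 190/7 - 10*I/7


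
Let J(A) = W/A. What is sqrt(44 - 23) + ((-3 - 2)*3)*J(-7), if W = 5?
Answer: 75/7 + sqrt(21) ≈ 15.297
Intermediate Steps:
J(A) = 5/A
sqrt(44 - 23) + ((-3 - 2)*3)*J(-7) = sqrt(44 - 23) + ((-3 - 2)*3)*(5/(-7)) = sqrt(21) + (-5*3)*(5*(-1/7)) = sqrt(21) - 15*(-5/7) = sqrt(21) + 75/7 = 75/7 + sqrt(21)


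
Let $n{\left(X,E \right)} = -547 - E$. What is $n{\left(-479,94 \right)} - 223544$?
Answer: $-224185$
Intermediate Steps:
$n{\left(-479,94 \right)} - 223544 = \left(-547 - 94\right) - 223544 = -641 - 223544 = -224185$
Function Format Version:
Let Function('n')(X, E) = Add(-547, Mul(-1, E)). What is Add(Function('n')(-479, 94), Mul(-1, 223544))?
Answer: -224185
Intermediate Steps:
Add(Function('n')(-479, 94), Mul(-1, 223544)) = Add(Add(-547, Mul(-1, 94)), Mul(-1, 223544)) = Add(Add(-547, -94), -223544) = Add(-641, -223544) = -224185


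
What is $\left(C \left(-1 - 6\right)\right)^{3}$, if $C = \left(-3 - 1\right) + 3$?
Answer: $343$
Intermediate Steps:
$C = -1$ ($C = -4 + 3 = -1$)
$\left(C \left(-1 - 6\right)\right)^{3} = \left(- (-1 - 6)\right)^{3} = \left(\left(-1\right) \left(-7\right)\right)^{3} = 7^{3} = 343$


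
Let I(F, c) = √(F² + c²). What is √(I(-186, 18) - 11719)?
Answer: √(-11719 + 6*√970) ≈ 107.39*I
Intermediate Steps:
√(I(-186, 18) - 11719) = √(√((-186)² + 18²) - 11719) = √(√(34596 + 324) - 11719) = √(√34920 - 11719) = √(6*√970 - 11719) = √(-11719 + 6*√970)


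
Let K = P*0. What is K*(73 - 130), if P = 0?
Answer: 0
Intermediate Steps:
K = 0 (K = 0*0 = 0)
K*(73 - 130) = 0*(73 - 130) = 0*(-57) = 0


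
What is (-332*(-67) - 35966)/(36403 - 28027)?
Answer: -2287/1396 ≈ -1.6383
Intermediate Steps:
(-332*(-67) - 35966)/(36403 - 28027) = (22244 - 35966)/8376 = -13722*1/8376 = -2287/1396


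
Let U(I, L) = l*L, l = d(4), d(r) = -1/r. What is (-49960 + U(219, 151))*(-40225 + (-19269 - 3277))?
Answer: 12553635061/4 ≈ 3.1384e+9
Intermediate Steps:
l = -¼ (l = -1/4 = -1*¼ = -¼ ≈ -0.25000)
U(I, L) = -L/4
(-49960 + U(219, 151))*(-40225 + (-19269 - 3277)) = (-49960 - ¼*151)*(-40225 + (-19269 - 3277)) = (-49960 - 151/4)*(-40225 - 22546) = -199991/4*(-62771) = 12553635061/4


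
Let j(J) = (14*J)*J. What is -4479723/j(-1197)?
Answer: -497747/2228814 ≈ -0.22332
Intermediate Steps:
j(J) = 14*J²
-4479723/j(-1197) = -4479723/(14*(-1197)²) = -4479723/(14*1432809) = -4479723/20059326 = -4479723*1/20059326 = -497747/2228814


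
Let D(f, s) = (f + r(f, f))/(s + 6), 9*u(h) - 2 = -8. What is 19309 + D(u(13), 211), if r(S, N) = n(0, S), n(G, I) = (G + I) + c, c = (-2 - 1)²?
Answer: 12570182/651 ≈ 19309.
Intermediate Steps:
u(h) = -⅔ (u(h) = 2/9 + (⅑)*(-8) = 2/9 - 8/9 = -⅔)
c = 9 (c = (-3)² = 9)
n(G, I) = 9 + G + I (n(G, I) = (G + I) + 9 = 9 + G + I)
r(S, N) = 9 + S (r(S, N) = 9 + 0 + S = 9 + S)
D(f, s) = (9 + 2*f)/(6 + s) (D(f, s) = (f + (9 + f))/(s + 6) = (9 + 2*f)/(6 + s))
19309 + D(u(13), 211) = 19309 + (9 + 2*(-⅔))/(6 + 211) = 19309 + (9 - 4/3)/217 = 19309 + (1/217)*(23/3) = 19309 + 23/651 = 12570182/651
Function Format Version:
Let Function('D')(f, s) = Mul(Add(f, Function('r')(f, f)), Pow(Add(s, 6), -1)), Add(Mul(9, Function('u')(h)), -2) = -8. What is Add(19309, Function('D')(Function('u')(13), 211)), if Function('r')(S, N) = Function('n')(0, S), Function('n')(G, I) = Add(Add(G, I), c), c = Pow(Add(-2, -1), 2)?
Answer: Rational(12570182, 651) ≈ 19309.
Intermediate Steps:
Function('u')(h) = Rational(-2, 3) (Function('u')(h) = Add(Rational(2, 9), Mul(Rational(1, 9), -8)) = Add(Rational(2, 9), Rational(-8, 9)) = Rational(-2, 3))
c = 9 (c = Pow(-3, 2) = 9)
Function('n')(G, I) = Add(9, G, I) (Function('n')(G, I) = Add(Add(G, I), 9) = Add(9, G, I))
Function('r')(S, N) = Add(9, S) (Function('r')(S, N) = Add(9, 0, S) = Add(9, S))
Function('D')(f, s) = Mul(Pow(Add(6, s), -1), Add(9, Mul(2, f))) (Function('D')(f, s) = Mul(Add(f, Add(9, f)), Pow(Add(s, 6), -1)) = Mul(Add(9, Mul(2, f)), Pow(Add(6, s), -1)) = Mul(Pow(Add(6, s), -1), Add(9, Mul(2, f))))
Add(19309, Function('D')(Function('u')(13), 211)) = Add(19309, Mul(Pow(Add(6, 211), -1), Add(9, Mul(2, Rational(-2, 3))))) = Add(19309, Mul(Pow(217, -1), Add(9, Rational(-4, 3)))) = Add(19309, Mul(Rational(1, 217), Rational(23, 3))) = Add(19309, Rational(23, 651)) = Rational(12570182, 651)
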